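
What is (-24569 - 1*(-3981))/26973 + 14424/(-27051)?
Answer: -315328180/243215541 ≈ -1.2965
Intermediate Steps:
(-24569 - 1*(-3981))/26973 + 14424/(-27051) = (-24569 + 3981)*(1/26973) + 14424*(-1/27051) = -20588*1/26973 - 4808/9017 = -20588/26973 - 4808/9017 = -315328180/243215541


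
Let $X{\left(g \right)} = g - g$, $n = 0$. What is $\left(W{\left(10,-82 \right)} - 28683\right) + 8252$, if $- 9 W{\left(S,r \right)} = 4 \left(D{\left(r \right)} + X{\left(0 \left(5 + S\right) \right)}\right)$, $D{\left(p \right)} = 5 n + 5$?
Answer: $- \frac{183899}{9} \approx -20433.0$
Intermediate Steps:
$D{\left(p \right)} = 5$ ($D{\left(p \right)} = 5 \cdot 0 + 5 = 0 + 5 = 5$)
$X{\left(g \right)} = 0$
$W{\left(S,r \right)} = - \frac{20}{9}$ ($W{\left(S,r \right)} = - \frac{4 \left(5 + 0\right)}{9} = - \frac{4 \cdot 5}{9} = \left(- \frac{1}{9}\right) 20 = - \frac{20}{9}$)
$\left(W{\left(10,-82 \right)} - 28683\right) + 8252 = \left(- \frac{20}{9} - 28683\right) + 8252 = - \frac{258167}{9} + 8252 = - \frac{183899}{9}$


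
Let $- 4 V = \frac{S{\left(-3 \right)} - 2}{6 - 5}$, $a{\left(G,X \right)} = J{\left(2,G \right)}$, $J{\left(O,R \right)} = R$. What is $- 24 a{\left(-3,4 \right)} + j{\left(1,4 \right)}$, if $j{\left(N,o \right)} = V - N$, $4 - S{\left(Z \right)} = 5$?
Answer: $\frac{287}{4} \approx 71.75$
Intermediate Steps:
$a{\left(G,X \right)} = G$
$S{\left(Z \right)} = -1$ ($S{\left(Z \right)} = 4 - 5 = -1$)
$V = \frac{3}{4}$ ($V = - \frac{\left(-1 - 2\right) \frac{1}{6 - 5}}{4} = - \frac{\left(-3\right) 1^{-1}}{4} = - \frac{\left(-3\right) 1}{4} = \left(- \frac{1}{4}\right) \left(-3\right) = \frac{3}{4} \approx 0.75$)
$j{\left(N,o \right)} = \frac{3}{4} - N$
$- 24 a{\left(-3,4 \right)} + j{\left(1,4 \right)} = \left(-24\right) \left(-3\right) + \left(\frac{3}{4} - 1\right) = 72 + \left(\frac{3}{4} - 1\right) = 72 - \frac{1}{4} = \frac{287}{4}$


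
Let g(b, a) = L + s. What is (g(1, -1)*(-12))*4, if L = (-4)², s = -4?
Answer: -576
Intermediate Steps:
L = 16
g(b, a) = 12 (g(b, a) = 16 - 4 = 12)
(g(1, -1)*(-12))*4 = (12*(-12))*4 = -144*4 = -576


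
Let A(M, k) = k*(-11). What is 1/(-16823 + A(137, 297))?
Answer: -1/20090 ≈ -4.9776e-5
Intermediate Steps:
A(M, k) = -11*k
1/(-16823 + A(137, 297)) = 1/(-16823 - 11*297) = 1/(-16823 - 3267) = 1/(-20090) = -1/20090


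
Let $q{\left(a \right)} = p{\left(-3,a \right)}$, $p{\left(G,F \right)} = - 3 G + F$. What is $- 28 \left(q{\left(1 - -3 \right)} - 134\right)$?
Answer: $3388$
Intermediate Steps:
$p{\left(G,F \right)} = F - 3 G$
$q{\left(a \right)} = 9 + a$ ($q{\left(a \right)} = a - -9 = a + 9 = 9 + a$)
$- 28 \left(q{\left(1 - -3 \right)} - 134\right) = - 28 \left(\left(9 + \left(1 - -3\right)\right) - 134\right) = - 28 \left(\left(9 + \left(1 + 3\right)\right) - 134\right) = - 28 \left(\left(9 + 4\right) - 134\right) = - 28 \left(13 - 134\right) = \left(-28\right) \left(-121\right) = 3388$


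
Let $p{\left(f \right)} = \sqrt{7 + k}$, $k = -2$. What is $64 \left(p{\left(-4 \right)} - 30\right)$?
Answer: $-1920 + 64 \sqrt{5} \approx -1776.9$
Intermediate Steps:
$p{\left(f \right)} = \sqrt{5}$ ($p{\left(f \right)} = \sqrt{7 - 2} = \sqrt{5}$)
$64 \left(p{\left(-4 \right)} - 30\right) = 64 \left(\sqrt{5} - 30\right) = 64 \left(-30 + \sqrt{5}\right) = -1920 + 64 \sqrt{5}$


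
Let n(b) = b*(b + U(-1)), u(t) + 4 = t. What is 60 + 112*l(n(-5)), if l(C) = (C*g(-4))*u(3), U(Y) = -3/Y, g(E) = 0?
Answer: 60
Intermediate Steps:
u(t) = -4 + t
n(b) = b*(3 + b) (n(b) = b*(b - 3/(-1)) = b*(b - 3*(-1)) = b*(b + 3) = b*(3 + b))
l(C) = 0 (l(C) = (C*0)*(-4 + 3) = 0*(-1) = 0)
60 + 112*l(n(-5)) = 60 + 112*0 = 60 + 0 = 60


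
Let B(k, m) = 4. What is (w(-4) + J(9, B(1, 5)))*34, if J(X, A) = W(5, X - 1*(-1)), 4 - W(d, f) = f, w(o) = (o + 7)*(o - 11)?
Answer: -1734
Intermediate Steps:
w(o) = (-11 + o)*(7 + o) (w(o) = (7 + o)*(-11 + o) = (-11 + o)*(7 + o))
W(d, f) = 4 - f
J(X, A) = 3 - X (J(X, A) = 4 - (X - 1*(-1)) = 4 - (X + 1) = 4 - (1 + X) = 4 + (-1 - X) = 3 - X)
(w(-4) + J(9, B(1, 5)))*34 = ((-77 + (-4)² - 4*(-4)) + (3 - 1*9))*34 = ((-77 + 16 + 16) + (3 - 9))*34 = (-45 - 6)*34 = -51*34 = -1734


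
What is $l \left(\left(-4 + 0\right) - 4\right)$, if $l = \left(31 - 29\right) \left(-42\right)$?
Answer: $672$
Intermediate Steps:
$l = -84$ ($l = 2 \left(-42\right) = -84$)
$l \left(\left(-4 + 0\right) - 4\right) = - 84 \left(\left(-4 + 0\right) - 4\right) = - 84 \left(-4 - 4\right) = \left(-84\right) \left(-8\right) = 672$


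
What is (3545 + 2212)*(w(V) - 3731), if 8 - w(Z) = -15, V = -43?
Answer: -21346956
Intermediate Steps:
w(Z) = 23 (w(Z) = 8 - 1*(-15) = 8 + 15 = 23)
(3545 + 2212)*(w(V) - 3731) = (3545 + 2212)*(23 - 3731) = 5757*(-3708) = -21346956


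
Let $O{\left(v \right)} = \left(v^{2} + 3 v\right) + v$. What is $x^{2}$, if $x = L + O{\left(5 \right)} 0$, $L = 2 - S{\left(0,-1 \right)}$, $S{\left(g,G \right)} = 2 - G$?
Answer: $1$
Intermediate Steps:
$O{\left(v \right)} = v^{2} + 4 v$
$L = -1$ ($L = 2 - \left(2 - -1\right) = 2 - \left(2 + 1\right) = 2 - 3 = -1$)
$x = -1$ ($x = -1 + 5 \left(4 + 5\right) 0 = -1 + 5 \cdot 9 \cdot 0 = -1 + 45 \cdot 0 = -1 + 0 = -1$)
$x^{2} = \left(-1\right)^{2} = 1$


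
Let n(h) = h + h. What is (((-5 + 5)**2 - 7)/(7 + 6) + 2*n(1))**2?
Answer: 2025/169 ≈ 11.982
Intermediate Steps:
n(h) = 2*h
(((-5 + 5)**2 - 7)/(7 + 6) + 2*n(1))**2 = (((-5 + 5)**2 - 7)/(7 + 6) + 2*(2*1))**2 = ((0**2 - 7)/13 + 2*2)**2 = ((0 - 7)*(1/13) + 4)**2 = (-7*1/13 + 4)**2 = (-7/13 + 4)**2 = (45/13)**2 = 2025/169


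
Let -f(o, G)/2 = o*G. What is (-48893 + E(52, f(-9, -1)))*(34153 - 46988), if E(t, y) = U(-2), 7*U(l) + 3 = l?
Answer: 4392855760/7 ≈ 6.2755e+8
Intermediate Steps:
U(l) = -3/7 + l/7
f(o, G) = -2*G*o (f(o, G) = -2*o*G = -2*G*o)
E(t, y) = -5/7 (E(t, y) = -3/7 + (⅐)*(-2) = -3/7 - 2/7 = -5/7)
(-48893 + E(52, f(-9, -1)))*(34153 - 46988) = (-48893 - 5/7)*(34153 - 46988) = -342256/7*(-12835) = 4392855760/7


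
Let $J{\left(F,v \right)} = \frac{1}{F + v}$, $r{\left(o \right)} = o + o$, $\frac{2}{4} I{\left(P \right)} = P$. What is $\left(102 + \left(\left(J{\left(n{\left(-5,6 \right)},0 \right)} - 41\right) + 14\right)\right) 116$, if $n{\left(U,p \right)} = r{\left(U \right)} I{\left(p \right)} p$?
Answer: $\frac{1565971}{180} \approx 8699.8$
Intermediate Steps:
$I{\left(P \right)} = 2 P$
$r{\left(o \right)} = 2 o$
$n{\left(U,p \right)} = 4 U p^{2}$ ($n{\left(U,p \right)} = 2 U 2 p p = 4 U p p = 4 U p^{2}$)
$\left(102 + \left(\left(J{\left(n{\left(-5,6 \right)},0 \right)} - 41\right) + 14\right)\right) 116 = \left(102 + \left(\left(\frac{1}{4 \left(-5\right) 6^{2} + 0} - 41\right) + 14\right)\right) 116 = \left(102 + \left(\left(\frac{1}{4 \left(-5\right) 36 + 0} - 41\right) + 14\right)\right) 116 = \left(102 + \left(\left(\frac{1}{-720 + 0} - 41\right) + 14\right)\right) 116 = \left(102 + \left(\left(\frac{1}{-720} - 41\right) + 14\right)\right) 116 = \left(102 + \left(\left(- \frac{1}{720} - 41\right) + 14\right)\right) 116 = \left(102 + \left(- \frac{29521}{720} + 14\right)\right) 116 = \left(102 - \frac{19441}{720}\right) 116 = \frac{53999}{720} \cdot 116 = \frac{1565971}{180}$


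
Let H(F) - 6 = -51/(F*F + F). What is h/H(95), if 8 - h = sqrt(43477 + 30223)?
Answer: 24320/18223 - 30400*sqrt(737)/18223 ≈ -43.954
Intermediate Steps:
h = 8 - 10*sqrt(737) (h = 8 - sqrt(43477 + 30223) = 8 - sqrt(73700) = 8 - 10*sqrt(737) ≈ -263.48)
H(F) = 6 - 51/(F + F**2) (H(F) = 6 - 51/(F*F + F) = 6 - 51/(F**2 + F) = 6 - 51/(F + F**2))
h/H(95) = (8 - 10*sqrt(737))/((3*(-17 + 2*95 + 2*95**2)/(95*(1 + 95)))) = (8 - 10*sqrt(737))/((3*(1/95)*(-17 + 190 + 2*9025)/96)) = (8 - 10*sqrt(737))/((3*(1/95)*(1/96)*(-17 + 190 + 18050))) = (8 - 10*sqrt(737))/((3*(1/95)*(1/96)*18223)) = (8 - 10*sqrt(737))/(18223/3040) = (8 - 10*sqrt(737))*(3040/18223) = 24320/18223 - 30400*sqrt(737)/18223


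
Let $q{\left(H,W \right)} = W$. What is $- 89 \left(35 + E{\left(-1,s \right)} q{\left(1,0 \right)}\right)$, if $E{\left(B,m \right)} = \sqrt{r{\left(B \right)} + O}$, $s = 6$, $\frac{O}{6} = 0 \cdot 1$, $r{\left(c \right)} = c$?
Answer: $-3115$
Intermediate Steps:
$O = 0$ ($O = 6 \cdot 0 \cdot 1 = 6 \cdot 0 = 0$)
$E{\left(B,m \right)} = \sqrt{B}$ ($E{\left(B,m \right)} = \sqrt{B + 0} = \sqrt{B}$)
$- 89 \left(35 + E{\left(-1,s \right)} q{\left(1,0 \right)}\right) = - 89 \left(35 + \sqrt{-1} \cdot 0\right) = - 89 \left(35 + i 0\right) = - 89 \left(35 + 0\right) = \left(-89\right) 35 = -3115$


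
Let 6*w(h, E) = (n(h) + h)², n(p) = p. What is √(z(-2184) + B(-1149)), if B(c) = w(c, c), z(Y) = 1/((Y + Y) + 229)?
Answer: 5*√603114322915/4139 ≈ 938.15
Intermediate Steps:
w(h, E) = 2*h²/3 (w(h, E) = (h + h)²/6 = (2*h)²/6 = (4*h²)/6 = 2*h²/3)
z(Y) = 1/(229 + 2*Y) (z(Y) = 1/(2*Y + 229) = 1/(229 + 2*Y))
B(c) = 2*c²/3
√(z(-2184) + B(-1149)) = √(1/(229 + 2*(-2184)) + (⅔)*(-1149)²) = √(1/(229 - 4368) + (⅔)*1320201) = √(1/(-4139) + 880134) = √(-1/4139 + 880134) = √(3642874625/4139) = 5*√603114322915/4139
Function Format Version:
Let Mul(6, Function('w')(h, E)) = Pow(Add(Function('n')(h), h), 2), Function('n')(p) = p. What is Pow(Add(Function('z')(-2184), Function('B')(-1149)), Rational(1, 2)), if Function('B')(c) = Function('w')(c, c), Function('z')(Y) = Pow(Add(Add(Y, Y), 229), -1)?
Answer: Mul(Rational(5, 4139), Pow(603114322915, Rational(1, 2))) ≈ 938.15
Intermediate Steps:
Function('w')(h, E) = Mul(Rational(2, 3), Pow(h, 2)) (Function('w')(h, E) = Mul(Rational(1, 6), Pow(Add(h, h), 2)) = Mul(Rational(1, 6), Pow(Mul(2, h), 2)) = Mul(Rational(1, 6), Mul(4, Pow(h, 2))) = Mul(Rational(2, 3), Pow(h, 2)))
Function('z')(Y) = Pow(Add(229, Mul(2, Y)), -1) (Function('z')(Y) = Pow(Add(Mul(2, Y), 229), -1) = Pow(Add(229, Mul(2, Y)), -1))
Function('B')(c) = Mul(Rational(2, 3), Pow(c, 2))
Pow(Add(Function('z')(-2184), Function('B')(-1149)), Rational(1, 2)) = Pow(Add(Pow(Add(229, Mul(2, -2184)), -1), Mul(Rational(2, 3), Pow(-1149, 2))), Rational(1, 2)) = Pow(Add(Pow(Add(229, -4368), -1), Mul(Rational(2, 3), 1320201)), Rational(1, 2)) = Pow(Add(Pow(-4139, -1), 880134), Rational(1, 2)) = Pow(Add(Rational(-1, 4139), 880134), Rational(1, 2)) = Pow(Rational(3642874625, 4139), Rational(1, 2)) = Mul(Rational(5, 4139), Pow(603114322915, Rational(1, 2)))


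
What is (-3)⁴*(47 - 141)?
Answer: -7614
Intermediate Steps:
(-3)⁴*(47 - 141) = 81*(-94) = -7614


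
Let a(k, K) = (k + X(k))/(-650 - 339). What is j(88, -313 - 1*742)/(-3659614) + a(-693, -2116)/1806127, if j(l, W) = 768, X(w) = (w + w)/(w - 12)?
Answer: -160894918726569/768099926465855935 ≈ -0.00020947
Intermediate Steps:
X(w) = 2*w/(-12 + w) (X(w) = (2*w)/(-12 + w) = 2*w/(-12 + w))
a(k, K) = -k/989 - 2*k/(989*(-12 + k)) (a(k, K) = (k + 2*k/(-12 + k))/(-650 - 339) = (k + 2*k/(-12 + k))/(-989) = (k + 2*k/(-12 + k))*(-1/989) = -k/989 - 2*k/(989*(-12 + k)))
j(88, -313 - 1*742)/(-3659614) + a(-693, -2116)/1806127 = 768/(-3659614) + ((1/989)*(-693)*(10 - 1*(-693))/(-12 - 693))/1806127 = 768*(-1/3659614) + ((1/989)*(-693)*(10 + 693)/(-705))*(1/1806127) = -384/1829807 + ((1/989)*(-693)*(-1/705)*703)*(1/1806127) = -384/1829807 + (162393/232415)*(1/1806127) = -384/1829807 + 162393/419771006705 = -160894918726569/768099926465855935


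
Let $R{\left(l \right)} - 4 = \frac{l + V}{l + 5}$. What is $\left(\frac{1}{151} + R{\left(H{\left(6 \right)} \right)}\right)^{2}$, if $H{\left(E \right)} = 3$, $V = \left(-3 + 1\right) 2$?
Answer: $\frac{21986721}{1459264} \approx 15.067$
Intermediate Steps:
$V = -4$ ($V = \left(-2\right) 2 = -4$)
$R{\left(l \right)} = 4 + \frac{-4 + l}{5 + l}$ ($R{\left(l \right)} = 4 + \frac{l - 4}{l + 5} = 4 + \frac{-4 + l}{5 + l}$)
$\left(\frac{1}{151} + R{\left(H{\left(6 \right)} \right)}\right)^{2} = \left(\frac{1}{151} + \frac{16 + 5 \cdot 3}{5 + 3}\right)^{2} = \left(\frac{1}{151} + \frac{16 + 15}{8}\right)^{2} = \left(\frac{1}{151} + \frac{1}{8} \cdot 31\right)^{2} = \left(\frac{1}{151} + \frac{31}{8}\right)^{2} = \left(\frac{4689}{1208}\right)^{2} = \frac{21986721}{1459264}$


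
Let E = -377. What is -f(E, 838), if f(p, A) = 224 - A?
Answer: 614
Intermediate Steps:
-f(E, 838) = -(224 - 1*838) = -(224 - 838) = -1*(-614) = 614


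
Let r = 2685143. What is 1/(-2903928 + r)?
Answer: -1/218785 ≈ -4.5707e-6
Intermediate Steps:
1/(-2903928 + r) = 1/(-2903928 + 2685143) = 1/(-218785) = -1/218785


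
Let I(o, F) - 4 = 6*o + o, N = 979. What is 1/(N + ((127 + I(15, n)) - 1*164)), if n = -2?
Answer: 1/1051 ≈ 0.00095147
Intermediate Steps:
I(o, F) = 4 + 7*o (I(o, F) = 4 + (6*o + o) = 4 + 7*o)
1/(N + ((127 + I(15, n)) - 1*164)) = 1/(979 + ((127 + (4 + 7*15)) - 1*164)) = 1/(979 + ((127 + (4 + 105)) - 164)) = 1/(979 + ((127 + 109) - 164)) = 1/(979 + (236 - 164)) = 1/(979 + 72) = 1/1051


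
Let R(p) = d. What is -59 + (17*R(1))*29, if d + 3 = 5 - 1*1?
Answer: 434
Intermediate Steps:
d = 1 (d = -3 + (5 - 1*1) = -3 + (5 - 1) = -3 + 4 = 1)
R(p) = 1
-59 + (17*R(1))*29 = -59 + (17*1)*29 = -59 + 17*29 = -59 + 493 = 434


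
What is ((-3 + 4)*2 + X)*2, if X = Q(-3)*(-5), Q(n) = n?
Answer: 34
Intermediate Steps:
X = 15 (X = -3*(-5) = 15)
((-3 + 4)*2 + X)*2 = ((-3 + 4)*2 + 15)*2 = (1*2 + 15)*2 = (2 + 15)*2 = 17*2 = 34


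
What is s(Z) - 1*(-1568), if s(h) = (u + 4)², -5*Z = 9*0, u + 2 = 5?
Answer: 1617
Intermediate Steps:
u = 3 (u = -2 + 5 = 3)
Z = 0 (Z = -9*0/5 = -⅕*0 = 0)
s(h) = 49 (s(h) = (3 + 4)² = 7² = 49)
s(Z) - 1*(-1568) = 49 - 1*(-1568) = 49 + 1568 = 1617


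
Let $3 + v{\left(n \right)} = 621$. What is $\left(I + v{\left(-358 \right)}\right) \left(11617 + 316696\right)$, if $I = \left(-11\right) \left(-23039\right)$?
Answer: $83406932711$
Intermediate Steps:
$v{\left(n \right)} = 618$ ($v{\left(n \right)} = -3 + 621 = 618$)
$I = 253429$
$\left(I + v{\left(-358 \right)}\right) \left(11617 + 316696\right) = \left(253429 + 618\right) \left(11617 + 316696\right) = 254047 \cdot 328313 = 83406932711$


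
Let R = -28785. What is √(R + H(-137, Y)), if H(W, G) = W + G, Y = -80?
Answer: I*√29002 ≈ 170.3*I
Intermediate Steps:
H(W, G) = G + W
√(R + H(-137, Y)) = √(-28785 + (-80 - 137)) = √(-28785 - 217) = √(-29002) = I*√29002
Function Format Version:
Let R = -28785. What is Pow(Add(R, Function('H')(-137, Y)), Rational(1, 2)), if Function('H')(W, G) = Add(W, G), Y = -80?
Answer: Mul(I, Pow(29002, Rational(1, 2))) ≈ Mul(170.30, I)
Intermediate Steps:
Function('H')(W, G) = Add(G, W)
Pow(Add(R, Function('H')(-137, Y)), Rational(1, 2)) = Pow(Add(-28785, Add(-80, -137)), Rational(1, 2)) = Pow(Add(-28785, -217), Rational(1, 2)) = Pow(-29002, Rational(1, 2)) = Mul(I, Pow(29002, Rational(1, 2)))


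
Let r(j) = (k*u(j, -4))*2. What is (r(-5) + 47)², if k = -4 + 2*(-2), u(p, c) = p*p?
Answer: 124609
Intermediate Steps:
u(p, c) = p²
k = -8 (k = -4 - 4 = -8)
r(j) = -16*j² (r(j) = -8*j²*2 = -16*j²)
(r(-5) + 47)² = (-16*(-5)² + 47)² = (-16*25 + 47)² = (-400 + 47)² = (-353)² = 124609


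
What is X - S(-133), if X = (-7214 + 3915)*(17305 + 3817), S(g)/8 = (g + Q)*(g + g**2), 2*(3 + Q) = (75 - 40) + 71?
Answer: -58024294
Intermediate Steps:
Q = 50 (Q = -3 + ((75 - 40) + 71)/2 = -3 + (35 + 71)/2 = -3 + (1/2)*106 = -3 + 53 = 50)
S(g) = 8*(50 + g)*(g + g**2) (S(g) = 8*((g + 50)*(g + g**2)) = 8*((50 + g)*(g + g**2)) = 8*(50 + g)*(g + g**2))
X = -69681478 (X = -3299*21122 = -69681478)
X - S(-133) = -69681478 - 8*(-133)*(50 + (-133)**2 + 51*(-133)) = -69681478 - 8*(-133)*(50 + 17689 - 6783) = -69681478 - 8*(-133)*10956 = -69681478 - 1*(-11657184) = -69681478 + 11657184 = -58024294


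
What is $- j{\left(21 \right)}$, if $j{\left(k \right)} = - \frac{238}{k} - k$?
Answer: $\frac{97}{3} \approx 32.333$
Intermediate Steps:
$j{\left(k \right)} = - k - \frac{238}{k}$
$- j{\left(21 \right)} = - (\left(-1\right) 21 - \frac{238}{21}) = - (-21 - \frac{34}{3}) = \left(-1\right) \left(- \frac{97}{3}\right) = \frac{97}{3}$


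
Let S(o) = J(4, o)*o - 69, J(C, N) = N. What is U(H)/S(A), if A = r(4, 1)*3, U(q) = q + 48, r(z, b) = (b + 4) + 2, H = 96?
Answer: 12/31 ≈ 0.38710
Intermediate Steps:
r(z, b) = 6 + b (r(z, b) = (4 + b) + 2 = 6 + b)
U(q) = 48 + q
A = 21 (A = (6 + 1)*3 = 7*3 = 21)
S(o) = -69 + o² (S(o) = o*o - 69 = o² - 69 = -69 + o²)
U(H)/S(A) = (48 + 96)/(-69 + 21²) = 144/(-69 + 441) = 144/372 = 144*(1/372) = 12/31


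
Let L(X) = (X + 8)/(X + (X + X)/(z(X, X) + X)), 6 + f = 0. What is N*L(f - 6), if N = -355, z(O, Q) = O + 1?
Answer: -8165/63 ≈ -129.60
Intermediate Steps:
f = -6 (f = -6 + 0 = -6)
z(O, Q) = 1 + O
L(X) = (8 + X)/(X + 2*X/(1 + 2*X)) (L(X) = (X + 8)/(X + (X + X)/((1 + X) + X)) = (8 + X)/(X + (2*X)/(1 + 2*X)) = (8 + X)/(X + 2*X/(1 + 2*X)))
N*L(f - 6) = -355*(8 + 2*(-6 - 6)² + 17*(-6 - 6))/((-6 - 6)*(3 + 2*(-6 - 6))) = -355*(8 + 2*(-12)² + 17*(-12))/((-12)*(3 + 2*(-12))) = -(-355)*(8 + 2*144 - 204)/(12*(3 - 24)) = -(-355)*(8 + 288 - 204)/(12*(-21)) = -(-355)*(-1)*92/(12*21) = -355*23/63 = -8165/63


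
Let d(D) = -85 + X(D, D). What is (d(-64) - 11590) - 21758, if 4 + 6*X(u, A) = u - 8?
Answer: -100337/3 ≈ -33446.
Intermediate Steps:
X(u, A) = -2 + u/6 (X(u, A) = -2/3 + (u - 8)/6 = -2/3 + (-8 + u)/6 = -2/3 + (-4/3 + u/6) = -2 + u/6)
d(D) = -87 + D/6 (d(D) = -85 + (-2 + D/6) = -87 + D/6)
(d(-64) - 11590) - 21758 = ((-87 + (1/6)*(-64)) - 11590) - 21758 = ((-87 - 32/3) - 11590) - 21758 = (-293/3 - 11590) - 21758 = -35063/3 - 21758 = -100337/3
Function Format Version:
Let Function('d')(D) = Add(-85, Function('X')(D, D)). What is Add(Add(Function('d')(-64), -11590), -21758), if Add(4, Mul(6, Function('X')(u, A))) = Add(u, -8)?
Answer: Rational(-100337, 3) ≈ -33446.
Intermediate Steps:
Function('X')(u, A) = Add(-2, Mul(Rational(1, 6), u)) (Function('X')(u, A) = Add(Rational(-2, 3), Mul(Rational(1, 6), Add(u, -8))) = Add(Rational(-2, 3), Mul(Rational(1, 6), Add(-8, u))) = Add(Rational(-2, 3), Add(Rational(-4, 3), Mul(Rational(1, 6), u))) = Add(-2, Mul(Rational(1, 6), u)))
Function('d')(D) = Add(-87, Mul(Rational(1, 6), D)) (Function('d')(D) = Add(-85, Add(-2, Mul(Rational(1, 6), D))) = Add(-87, Mul(Rational(1, 6), D)))
Add(Add(Function('d')(-64), -11590), -21758) = Add(Add(Add(-87, Mul(Rational(1, 6), -64)), -11590), -21758) = Add(Add(Add(-87, Rational(-32, 3)), -11590), -21758) = Add(Add(Rational(-293, 3), -11590), -21758) = Add(Rational(-35063, 3), -21758) = Rational(-100337, 3)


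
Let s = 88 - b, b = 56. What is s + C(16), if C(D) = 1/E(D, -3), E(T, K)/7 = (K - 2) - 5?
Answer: 2239/70 ≈ 31.986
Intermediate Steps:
s = 32 (s = 88 - 1*56 = 88 - 56 = 32)
E(T, K) = -49 + 7*K (E(T, K) = 7*((K - 2) - 5) = 7*((-2 + K) - 5) = 7*(-7 + K) = -49 + 7*K)
C(D) = -1/70 (C(D) = 1/(-49 + 7*(-3)) = 1/(-49 - 21) = 1/(-70) = -1/70)
s + C(16) = 32 - 1/70 = 2239/70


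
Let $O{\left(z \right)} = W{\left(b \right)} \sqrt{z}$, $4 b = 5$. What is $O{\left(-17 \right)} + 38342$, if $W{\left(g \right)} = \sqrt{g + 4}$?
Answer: $38342 + \frac{i \sqrt{357}}{2} \approx 38342.0 + 9.4472 i$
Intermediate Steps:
$b = \frac{5}{4}$ ($b = \frac{1}{4} \cdot 5 = \frac{5}{4} \approx 1.25$)
$W{\left(g \right)} = \sqrt{4 + g}$
$O{\left(z \right)} = \frac{\sqrt{21} \sqrt{z}}{2}$ ($O{\left(z \right)} = \sqrt{4 + \frac{5}{4}} \sqrt{z} = \sqrt{\frac{21}{4}} \sqrt{z} = \frac{\sqrt{21}}{2} \sqrt{z} = \frac{\sqrt{21} \sqrt{z}}{2}$)
$O{\left(-17 \right)} + 38342 = \frac{\sqrt{21} \sqrt{-17}}{2} + 38342 = \frac{\sqrt{21} i \sqrt{17}}{2} + 38342 = \frac{i \sqrt{357}}{2} + 38342 = 38342 + \frac{i \sqrt{357}}{2}$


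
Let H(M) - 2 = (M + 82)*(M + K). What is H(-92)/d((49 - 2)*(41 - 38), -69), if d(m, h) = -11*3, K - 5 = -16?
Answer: -344/11 ≈ -31.273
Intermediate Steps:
K = -11 (K = 5 - 16 = -11)
d(m, h) = -33
H(M) = 2 + (-11 + M)*(82 + M) (H(M) = 2 + (M + 82)*(M - 11) = 2 + (82 + M)*(-11 + M) = 2 + (-11 + M)*(82 + M))
H(-92)/d((49 - 2)*(41 - 38), -69) = (-900 + (-92)**2 + 71*(-92))/(-33) = (-900 + 8464 - 6532)*(-1/33) = 1032*(-1/33) = -344/11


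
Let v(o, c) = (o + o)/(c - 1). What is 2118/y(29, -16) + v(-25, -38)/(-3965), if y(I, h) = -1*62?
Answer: -32752003/958737 ≈ -34.162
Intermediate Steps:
v(o, c) = 2*o/(-1 + c) (v(o, c) = (2*o)/(-1 + c) = 2*o/(-1 + c))
y(I, h) = -62
2118/y(29, -16) + v(-25, -38)/(-3965) = 2118/(-62) + (2*(-25)/(-1 - 38))/(-3965) = 2118*(-1/62) + (2*(-25)/(-39))*(-1/3965) = -1059/31 + (2*(-25)*(-1/39))*(-1/3965) = -1059/31 + (50/39)*(-1/3965) = -1059/31 - 10/30927 = -32752003/958737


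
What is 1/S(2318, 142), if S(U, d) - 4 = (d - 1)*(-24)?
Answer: -1/3380 ≈ -0.00029586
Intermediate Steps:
S(U, d) = 28 - 24*d (S(U, d) = 4 + (d - 1)*(-24) = 4 + (-1 + d)*(-24) = 4 + (24 - 24*d) = 28 - 24*d)
1/S(2318, 142) = 1/(28 - 24*142) = 1/(28 - 3408) = 1/(-3380) = -1/3380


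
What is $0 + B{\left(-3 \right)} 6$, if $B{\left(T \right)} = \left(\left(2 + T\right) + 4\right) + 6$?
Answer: $54$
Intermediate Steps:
$B{\left(T \right)} = 12 + T$ ($B{\left(T \right)} = \left(6 + T\right) + 6 = 12 + T$)
$0 + B{\left(-3 \right)} 6 = 0 + \left(12 - 3\right) 6 = 0 + 9 \cdot 6 = 0 + 54 = 54$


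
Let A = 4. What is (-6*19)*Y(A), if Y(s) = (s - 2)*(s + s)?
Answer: -1824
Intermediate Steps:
Y(s) = 2*s*(-2 + s) (Y(s) = (-2 + s)*(2*s) = 2*s*(-2 + s))
(-6*19)*Y(A) = (-6*19)*(2*4*(-2 + 4)) = -228*4*2 = -114*16 = -1824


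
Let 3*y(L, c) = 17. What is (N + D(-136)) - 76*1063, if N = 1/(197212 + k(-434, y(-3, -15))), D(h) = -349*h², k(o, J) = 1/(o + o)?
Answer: -1118814090597512/171180015 ≈ -6.5359e+6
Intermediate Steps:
y(L, c) = 17/3 (y(L, c) = (⅓)*17 = 17/3)
k(o, J) = 1/(2*o)
N = 868/171180015 (N = 1/(197212 + (½)/(-434)) = 1/(197212 + (½)*(-1/434)) = 1/(197212 - 1/868) = 1/(171180015/868) = 868/171180015 ≈ 5.0707e-6)
(N + D(-136)) - 76*1063 = (868/171180015 - 349*(-136)²) - 76*1063 = (868/171180015 - 349*18496) - 80788 = (868/171180015 - 6455104) - 80788 = -1104984799545692/171180015 - 80788 = -1118814090597512/171180015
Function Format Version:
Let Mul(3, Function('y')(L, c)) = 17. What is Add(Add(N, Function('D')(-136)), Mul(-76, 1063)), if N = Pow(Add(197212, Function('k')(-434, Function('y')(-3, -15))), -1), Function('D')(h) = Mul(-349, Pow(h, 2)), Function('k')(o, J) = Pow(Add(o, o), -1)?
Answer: Rational(-1118814090597512, 171180015) ≈ -6.5359e+6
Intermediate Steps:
Function('y')(L, c) = Rational(17, 3) (Function('y')(L, c) = Mul(Rational(1, 3), 17) = Rational(17, 3))
Function('k')(o, J) = Mul(Rational(1, 2), Pow(o, -1)) (Function('k')(o, J) = Pow(Mul(2, o), -1) = Mul(Rational(1, 2), Pow(o, -1)))
N = Rational(868, 171180015) (N = Pow(Add(197212, Mul(Rational(1, 2), Pow(-434, -1))), -1) = Pow(Add(197212, Mul(Rational(1, 2), Rational(-1, 434))), -1) = Pow(Add(197212, Rational(-1, 868)), -1) = Pow(Rational(171180015, 868), -1) = Rational(868, 171180015) ≈ 5.0707e-6)
Add(Add(N, Function('D')(-136)), Mul(-76, 1063)) = Add(Add(Rational(868, 171180015), Mul(-349, Pow(-136, 2))), Mul(-76, 1063)) = Add(Add(Rational(868, 171180015), Mul(-349, 18496)), -80788) = Add(Add(Rational(868, 171180015), -6455104), -80788) = Add(Rational(-1104984799545692, 171180015), -80788) = Rational(-1118814090597512, 171180015)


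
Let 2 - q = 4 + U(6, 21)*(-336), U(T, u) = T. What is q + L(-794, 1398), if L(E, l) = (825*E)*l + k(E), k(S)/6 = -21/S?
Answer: -363555880679/397 ≈ -9.1576e+8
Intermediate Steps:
k(S) = -126/S (k(S) = 6*(-21/S) = -126/S)
L(E, l) = -126/E + 825*E*l (L(E, l) = (825*E)*l - 126/E = 825*E*l - 126/E = -126/E + 825*E*l)
q = 2014 (q = 2 - (4 + 6*(-336)) = 2 - (4 - 2016) = 2 - 1*(-2012) = 2 + 2012 = 2014)
q + L(-794, 1398) = 2014 + (-126/(-794) + 825*(-794)*1398) = 2014 + (-126*(-1/794) - 915759900) = 2014 + (63/397 - 915759900) = 2014 - 363556680237/397 = -363555880679/397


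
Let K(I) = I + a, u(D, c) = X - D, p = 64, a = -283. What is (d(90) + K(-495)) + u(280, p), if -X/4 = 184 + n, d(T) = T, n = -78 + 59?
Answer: -1628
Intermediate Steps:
n = -19
X = -660 (X = -4*(184 - 19) = -4*165 = -660)
u(D, c) = -660 - D
K(I) = -283 + I (K(I) = I - 283 = -283 + I)
(d(90) + K(-495)) + u(280, p) = (90 + (-283 - 495)) + (-660 - 1*280) = (90 - 778) + (-660 - 280) = -688 - 940 = -1628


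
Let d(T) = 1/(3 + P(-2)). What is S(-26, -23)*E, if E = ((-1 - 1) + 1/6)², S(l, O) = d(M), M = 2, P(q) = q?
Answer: 121/36 ≈ 3.3611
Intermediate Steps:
d(T) = 1 (d(T) = 1/(3 - 2) = 1/1 = 1)
S(l, O) = 1
E = 121/36 (E = (-2 + ⅙)² = (-11/6)² = 121/36 ≈ 3.3611)
S(-26, -23)*E = 1*(121/36) = 121/36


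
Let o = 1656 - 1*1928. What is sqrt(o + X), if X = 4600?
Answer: 2*sqrt(1082) ≈ 65.788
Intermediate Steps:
o = -272 (o = 1656 - 1928 = -272)
sqrt(o + X) = sqrt(-272 + 4600) = sqrt(4328) = 2*sqrt(1082)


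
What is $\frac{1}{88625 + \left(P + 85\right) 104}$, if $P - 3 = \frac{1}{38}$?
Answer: $\frac{19}{1857815} \approx 1.0227 \cdot 10^{-5}$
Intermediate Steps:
$P = \frac{115}{38}$ ($P = 3 + \frac{1}{38} = \frac{115}{38} \approx 3.0263$)
$\frac{1}{88625 + \left(P + 85\right) 104} = \frac{1}{88625 + \left(\frac{115}{38} + 85\right) 104} = \frac{1}{88625 + \frac{3345}{38} \cdot 104} = \frac{1}{88625 + \frac{173940}{19}} = \frac{1}{\frac{1857815}{19}} = \frac{19}{1857815}$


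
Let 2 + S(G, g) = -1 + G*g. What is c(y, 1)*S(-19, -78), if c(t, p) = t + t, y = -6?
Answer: -17748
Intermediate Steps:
S(G, g) = -3 + G*g (S(G, g) = -2 + (-1 + G*g) = -3 + G*g)
c(t, p) = 2*t
c(y, 1)*S(-19, -78) = (2*(-6))*(-3 - 19*(-78)) = -12*(-3 + 1482) = -12*1479 = -17748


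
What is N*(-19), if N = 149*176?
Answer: -498256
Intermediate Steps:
N = 26224
N*(-19) = 26224*(-19) = -498256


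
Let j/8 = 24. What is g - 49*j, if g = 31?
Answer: -9377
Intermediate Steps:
j = 192 (j = 8*24 = 192)
g - 49*j = 31 - 49*192 = 31 - 9408 = -9377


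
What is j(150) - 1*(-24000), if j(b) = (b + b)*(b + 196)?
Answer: 127800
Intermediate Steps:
j(b) = 2*b*(196 + b) (j(b) = (2*b)*(196 + b) = 2*b*(196 + b))
j(150) - 1*(-24000) = 2*150*(196 + 150) - 1*(-24000) = 2*150*346 + 24000 = 103800 + 24000 = 127800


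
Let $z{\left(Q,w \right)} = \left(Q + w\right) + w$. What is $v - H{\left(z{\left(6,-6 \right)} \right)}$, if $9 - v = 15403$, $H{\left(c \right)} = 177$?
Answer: $-15571$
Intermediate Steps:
$z{\left(Q,w \right)} = Q + 2 w$
$v = -15394$ ($v = 9 - 15403 = -15394$)
$v - H{\left(z{\left(6,-6 \right)} \right)} = -15394 - 177 = -15571$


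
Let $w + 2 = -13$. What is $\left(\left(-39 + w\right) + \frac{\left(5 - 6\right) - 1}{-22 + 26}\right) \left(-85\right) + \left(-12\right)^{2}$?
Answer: $\frac{9553}{2} \approx 4776.5$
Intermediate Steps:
$w = -15$ ($w = -2 - 13 = -15$)
$\left(\left(-39 + w\right) + \frac{\left(5 - 6\right) - 1}{-22 + 26}\right) \left(-85\right) + \left(-12\right)^{2} = \left(\left(-39 - 15\right) + \frac{\left(5 - 6\right) - 1}{-22 + 26}\right) \left(-85\right) + \left(-12\right)^{2} = \left(-54 + \frac{\left(5 - 6\right) - 1}{4}\right) \left(-85\right) + 144 = \left(-54 + \left(-1 - 1\right) \frac{1}{4}\right) \left(-85\right) + 144 = \left(-54 - \frac{1}{2}\right) \left(-85\right) + 144 = \left(- \frac{109}{2}\right) \left(-85\right) + 144 = \frac{9265}{2} + 144 = \frac{9553}{2}$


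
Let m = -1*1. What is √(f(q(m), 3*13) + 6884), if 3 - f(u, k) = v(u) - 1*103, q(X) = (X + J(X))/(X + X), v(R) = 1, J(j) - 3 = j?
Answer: √6989 ≈ 83.600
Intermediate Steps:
J(j) = 3 + j
m = -1
q(X) = (3 + 2*X)/(2*X) (q(X) = (X + (3 + X))/(X + X) = (3 + 2*X)/((2*X)) = (3 + 2*X)*(1/(2*X)) = (3 + 2*X)/(2*X))
f(u, k) = 105 (f(u, k) = 3 - (1 - 1*103) = 3 - (1 - 103) = 3 - 1*(-102) = 3 + 102 = 105)
√(f(q(m), 3*13) + 6884) = √(105 + 6884) = √6989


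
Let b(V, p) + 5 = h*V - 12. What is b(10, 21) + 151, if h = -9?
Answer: 44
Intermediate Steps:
b(V, p) = -17 - 9*V (b(V, p) = -5 + (-9*V - 12) = -5 + (-12 - 9*V) = -17 - 9*V)
b(10, 21) + 151 = (-17 - 9*10) + 151 = (-17 - 90) + 151 = -107 + 151 = 44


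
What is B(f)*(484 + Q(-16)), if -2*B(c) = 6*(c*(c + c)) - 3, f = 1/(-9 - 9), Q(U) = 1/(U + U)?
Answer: 77435/108 ≈ 716.99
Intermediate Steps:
Q(U) = 1/(2*U)
f = -1/18 (f = 1/(-18) = -1/18 ≈ -0.055556)
B(c) = 3/2 - 6*c² (B(c) = -(6*(c*(c + c)) - 3)/2 = -(6*(c*(2*c)) - 3)/2 = -(6*(2*c²) - 3)/2 = -(12*c² - 3)/2 = -(-3 + 12*c²)/2 = 3/2 - 6*c²)
B(f)*(484 + Q(-16)) = (3/2 - 6*(-1/18)²)*(484 + (½)/(-16)) = (3/2 - 6*1/324)*(484 + (½)*(-1/16)) = (3/2 - 1/54)*(484 - 1/32) = (40/27)*(15487/32) = 77435/108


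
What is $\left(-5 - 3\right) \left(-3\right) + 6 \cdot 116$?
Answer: $720$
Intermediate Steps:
$\left(-5 - 3\right) \left(-3\right) + 6 \cdot 116 = \left(-8\right) \left(-3\right) + 696 = 24 + 696 = 720$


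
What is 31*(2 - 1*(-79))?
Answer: 2511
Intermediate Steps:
31*(2 - 1*(-79)) = 31*(2 + 79) = 31*81 = 2511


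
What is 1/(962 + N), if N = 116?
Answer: 1/1078 ≈ 0.00092764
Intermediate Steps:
1/(962 + N) = 1/(962 + 116) = 1/1078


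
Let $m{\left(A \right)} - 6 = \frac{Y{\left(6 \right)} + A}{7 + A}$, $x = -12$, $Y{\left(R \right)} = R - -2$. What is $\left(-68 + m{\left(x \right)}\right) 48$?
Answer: $- \frac{14688}{5} \approx -2937.6$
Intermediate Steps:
$Y{\left(R \right)} = 2 + R$ ($Y{\left(R \right)} = R + 2 = 2 + R$)
$m{\left(A \right)} = 6 + \frac{8 + A}{7 + A}$ ($m{\left(A \right)} = 6 + \frac{\left(2 + 6\right) + A}{7 + A} = 6 + \frac{8 + A}{7 + A}$)
$\left(-68 + m{\left(x \right)}\right) 48 = \left(-68 + \frac{50 + 7 \left(-12\right)}{7 - 12}\right) 48 = \left(-68 + \frac{50 - 84}{-5}\right) 48 = \left(-68 - - \frac{34}{5}\right) 48 = \left(-68 + \frac{34}{5}\right) 48 = \left(- \frac{306}{5}\right) 48 = - \frac{14688}{5}$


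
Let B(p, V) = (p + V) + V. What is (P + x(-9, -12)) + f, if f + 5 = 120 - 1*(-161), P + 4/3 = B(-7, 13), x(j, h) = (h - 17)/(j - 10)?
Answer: 16826/57 ≈ 295.19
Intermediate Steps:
x(j, h) = (-17 + h)/(-10 + j)
B(p, V) = p + 2*V (B(p, V) = (V + p) + V = p + 2*V)
P = 53/3 (P = -4/3 + (-7 + 2*13) = -4/3 + (-7 + 26) = -4/3 + 19 = 53/3 ≈ 17.667)
f = 276 (f = -5 + (120 - 1*(-161)) = -5 + (120 + 161) = -5 + 281 = 276)
(P + x(-9, -12)) + f = (53/3 + (-17 - 12)/(-10 - 9)) + 276 = (53/3 - 29/(-19)) + 276 = (53/3 - 1/19*(-29)) + 276 = (53/3 + 29/19) + 276 = 1094/57 + 276 = 16826/57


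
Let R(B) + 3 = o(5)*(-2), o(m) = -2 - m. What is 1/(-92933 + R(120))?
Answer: -1/92922 ≈ -1.0762e-5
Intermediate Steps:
R(B) = 11 (R(B) = -3 + (-2 - 1*5)*(-2) = -3 + (-2 - 5)*(-2) = -3 - 7*(-2) = -3 + 14 = 11)
1/(-92933 + R(120)) = 1/(-92933 + 11) = 1/(-92922) = -1/92922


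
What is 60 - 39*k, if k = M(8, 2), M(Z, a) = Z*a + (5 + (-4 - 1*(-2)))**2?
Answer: -915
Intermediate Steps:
M(Z, a) = 9 + Z*a (M(Z, a) = Z*a + (5 + (-4 + 2))**2 = Z*a + (5 - 2)**2 = Z*a + 3**2 = Z*a + 9 = 9 + Z*a)
k = 25 (k = 9 + 8*2 = 9 + 16 = 25)
60 - 39*k = 60 - 39*25 = 60 - 975 = -915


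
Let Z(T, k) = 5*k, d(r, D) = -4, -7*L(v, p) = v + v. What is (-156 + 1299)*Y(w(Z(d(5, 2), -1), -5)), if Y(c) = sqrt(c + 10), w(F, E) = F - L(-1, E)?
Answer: 1143*sqrt(231)/7 ≈ 2481.7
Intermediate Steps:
L(v, p) = -2*v/7 (L(v, p) = -(v + v)/7 = -2*v/7)
w(F, E) = -2/7 + F (w(F, E) = F - (-2)*(-1)/7 = F - 1*2/7 = F - 2/7 = -2/7 + F)
Y(c) = sqrt(10 + c)
(-156 + 1299)*Y(w(Z(d(5, 2), -1), -5)) = (-156 + 1299)*sqrt(10 + (-2/7 + 5*(-1))) = 1143*sqrt(10 + (-2/7 - 5)) = 1143*sqrt(10 - 37/7) = 1143*sqrt(33/7) = 1143*(sqrt(231)/7) = 1143*sqrt(231)/7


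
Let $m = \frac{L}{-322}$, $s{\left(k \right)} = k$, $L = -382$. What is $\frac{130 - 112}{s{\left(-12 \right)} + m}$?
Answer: $- \frac{2898}{1741} \approx -1.6646$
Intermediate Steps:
$m = \frac{191}{161}$ ($m = - \frac{382}{-322} = \left(-382\right) \left(- \frac{1}{322}\right) = \frac{191}{161} \approx 1.1863$)
$\frac{130 - 112}{s{\left(-12 \right)} + m} = \frac{130 - 112}{-12 + \frac{191}{161}} = \frac{18}{- \frac{1741}{161}} = 18 \left(- \frac{161}{1741}\right) = - \frac{2898}{1741}$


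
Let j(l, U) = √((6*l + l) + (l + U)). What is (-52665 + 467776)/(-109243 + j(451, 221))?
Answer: -45347970973/11934029220 - 415111*√3829/11934029220 ≈ -3.8020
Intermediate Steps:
j(l, U) = √(U + 8*l) (j(l, U) = √(7*l + (U + l)) = √(U + 8*l))
(-52665 + 467776)/(-109243 + j(451, 221)) = (-52665 + 467776)/(-109243 + √(221 + 8*451)) = 415111/(-109243 + √(221 + 3608)) = 415111/(-109243 + √3829)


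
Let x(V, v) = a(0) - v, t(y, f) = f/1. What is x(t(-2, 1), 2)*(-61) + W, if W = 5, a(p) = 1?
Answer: 66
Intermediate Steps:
t(y, f) = f (t(y, f) = f*1 = f)
x(V, v) = 1 - v
x(t(-2, 1), 2)*(-61) + W = (1 - 1*2)*(-61) + 5 = (1 - 2)*(-61) + 5 = -1*(-61) + 5 = 61 + 5 = 66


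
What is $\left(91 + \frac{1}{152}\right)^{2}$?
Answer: $\frac{191351889}{23104} \approx 8282.2$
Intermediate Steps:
$\left(91 + \frac{1}{152}\right)^{2} = \left(\frac{13833}{152}\right)^{2} = \frac{191351889}{23104}$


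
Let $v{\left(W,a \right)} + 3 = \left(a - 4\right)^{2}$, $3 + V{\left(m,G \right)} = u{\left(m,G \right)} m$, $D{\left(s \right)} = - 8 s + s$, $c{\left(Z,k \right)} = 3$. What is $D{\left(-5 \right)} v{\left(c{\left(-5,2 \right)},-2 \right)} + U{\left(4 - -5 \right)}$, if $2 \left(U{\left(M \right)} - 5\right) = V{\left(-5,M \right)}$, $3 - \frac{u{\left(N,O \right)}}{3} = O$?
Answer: $\frac{2407}{2} \approx 1203.5$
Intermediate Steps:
$u{\left(N,O \right)} = 9 - 3 O$
$D{\left(s \right)} = - 7 s$
$V{\left(m,G \right)} = -3 + m \left(9 - 3 G\right)$ ($V{\left(m,G \right)} = -3 + \left(9 - 3 G\right) m = -3 + m \left(9 - 3 G\right)$)
$U{\left(M \right)} = -19 + \frac{15 M}{2}$ ($U{\left(M \right)} = 5 + \frac{-3 - - 15 \left(-3 + M\right)}{2} = 5 + \frac{-3 + \left(-45 + 15 M\right)}{2} = 5 + \frac{-48 + 15 M}{2} = 5 + \left(-24 + \frac{15 M}{2}\right) = -19 + \frac{15 M}{2}$)
$v{\left(W,a \right)} = -3 + \left(-4 + a\right)^{2}$ ($v{\left(W,a \right)} = -3 + \left(a - 4\right)^{2} = -3 + \left(-4 + a\right)^{2}$)
$D{\left(-5 \right)} v{\left(c{\left(-5,2 \right)},-2 \right)} + U{\left(4 - -5 \right)} = \left(-7\right) \left(-5\right) \left(-3 + \left(-4 - 2\right)^{2}\right) - \left(19 - \frac{15 \left(4 - -5\right)}{2}\right) = 35 \left(-3 + \left(-6\right)^{2}\right) - \left(19 - \frac{15 \left(4 + 5\right)}{2}\right) = 35 \left(-3 + 36\right) + \left(-19 + \frac{15}{2} \cdot 9\right) = 35 \cdot 33 + \left(-19 + \frac{135}{2}\right) = 1155 + \frac{97}{2} = \frac{2407}{2}$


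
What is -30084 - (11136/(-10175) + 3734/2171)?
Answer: -664567120894/22089925 ≈ -30085.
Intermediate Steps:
-30084 - (11136/(-10175) + 3734/2171) = -30084 - (11136*(-1/10175) + 3734*(1/2171)) = -30084 - (-11136/10175 + 3734/2171) = -30084 - 1*13817194/22089925 = -30084 - 13817194/22089925 = -664567120894/22089925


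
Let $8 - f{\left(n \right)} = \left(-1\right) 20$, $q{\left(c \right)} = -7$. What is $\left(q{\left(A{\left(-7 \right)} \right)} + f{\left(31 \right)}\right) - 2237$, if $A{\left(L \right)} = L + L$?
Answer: $-2216$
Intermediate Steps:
$A{\left(L \right)} = 2 L$
$f{\left(n \right)} = 28$ ($f{\left(n \right)} = 8 - \left(-1\right) 20 = 8 - -20 = 8 + 20 = 28$)
$\left(q{\left(A{\left(-7 \right)} \right)} + f{\left(31 \right)}\right) - 2237 = \left(-7 + 28\right) - 2237 = 21 - 2237 = -2216$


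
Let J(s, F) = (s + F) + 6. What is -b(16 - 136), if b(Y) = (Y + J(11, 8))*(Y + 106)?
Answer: -1330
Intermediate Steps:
J(s, F) = 6 + F + s (J(s, F) = (F + s) + 6 = 6 + F + s)
b(Y) = (25 + Y)*(106 + Y) (b(Y) = (Y + (6 + 8 + 11))*(Y + 106) = (Y + 25)*(106 + Y) = (25 + Y)*(106 + Y))
-b(16 - 136) = -(2650 + (16 - 136)² + 131*(16 - 136)) = -(2650 + (-120)² + 131*(-120)) = -(2650 + 14400 - 15720) = -1*1330 = -1330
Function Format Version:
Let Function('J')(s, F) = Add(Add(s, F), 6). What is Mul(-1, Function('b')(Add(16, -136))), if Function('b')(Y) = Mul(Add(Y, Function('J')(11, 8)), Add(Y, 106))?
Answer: -1330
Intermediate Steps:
Function('J')(s, F) = Add(6, F, s) (Function('J')(s, F) = Add(Add(F, s), 6) = Add(6, F, s))
Function('b')(Y) = Mul(Add(25, Y), Add(106, Y)) (Function('b')(Y) = Mul(Add(Y, Add(6, 8, 11)), Add(Y, 106)) = Mul(Add(Y, 25), Add(106, Y)) = Mul(Add(25, Y), Add(106, Y)))
Mul(-1, Function('b')(Add(16, -136))) = Mul(-1, Add(2650, Pow(Add(16, -136), 2), Mul(131, Add(16, -136)))) = Mul(-1, Add(2650, Pow(-120, 2), Mul(131, -120))) = Mul(-1, Add(2650, 14400, -15720)) = Mul(-1, 1330) = -1330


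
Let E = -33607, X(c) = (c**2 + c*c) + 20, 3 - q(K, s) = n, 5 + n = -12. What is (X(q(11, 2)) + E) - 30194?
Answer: -62981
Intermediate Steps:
n = -17 (n = -5 - 12 = -17)
q(K, s) = 20 (q(K, s) = 3 - 1*(-17) = 3 + 17 = 20)
X(c) = 20 + 2*c**2 (X(c) = (c**2 + c**2) + 20 = 2*c**2 + 20 = 20 + 2*c**2)
(X(q(11, 2)) + E) - 30194 = ((20 + 2*20**2) - 33607) - 30194 = ((20 + 2*400) - 33607) - 30194 = ((20 + 800) - 33607) - 30194 = (820 - 33607) - 30194 = -32787 - 30194 = -62981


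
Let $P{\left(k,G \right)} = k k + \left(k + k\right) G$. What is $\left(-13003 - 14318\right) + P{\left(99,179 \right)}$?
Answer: $17922$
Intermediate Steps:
$P{\left(k,G \right)} = k^{2} + 2 G k$ ($P{\left(k,G \right)} = k^{2} + 2 k G = k^{2} + 2 G k$)
$\left(-13003 - 14318\right) + P{\left(99,179 \right)} = \left(-13003 - 14318\right) + 99 \left(99 + 2 \cdot 179\right) = -27321 + 99 \left(99 + 358\right) = -27321 + 99 \cdot 457 = -27321 + 45243 = 17922$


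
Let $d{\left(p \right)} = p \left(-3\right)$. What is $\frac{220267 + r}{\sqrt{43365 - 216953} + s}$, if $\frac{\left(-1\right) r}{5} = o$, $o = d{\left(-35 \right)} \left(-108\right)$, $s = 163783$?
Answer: $\frac{45362486161}{26825044677} - \frac{553934 i \sqrt{43397}}{26825044677} \approx 1.691 - 0.0043018 i$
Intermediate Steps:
$d{\left(p \right)} = - 3 p$
$o = -11340$ ($o = \left(-3\right) \left(-35\right) \left(-108\right) = 105 \left(-108\right) = -11340$)
$r = 56700$ ($r = \left(-5\right) \left(-11340\right) = 56700$)
$\frac{220267 + r}{\sqrt{43365 - 216953} + s} = \frac{220267 + 56700}{\sqrt{43365 - 216953} + 163783} = \frac{276967}{\sqrt{-173588} + 163783} = \frac{276967}{2 i \sqrt{43397} + 163783} = \frac{276967}{163783 + 2 i \sqrt{43397}}$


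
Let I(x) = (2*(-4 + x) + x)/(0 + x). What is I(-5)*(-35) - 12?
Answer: -173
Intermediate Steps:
I(x) = (-8 + 3*x)/x (I(x) = ((-8 + 2*x) + x)/x = (-8 + 3*x)/x)
I(-5)*(-35) - 12 = (3 - 8/(-5))*(-35) - 12 = (3 - 8*(-1/5))*(-35) - 12 = (3 + 8/5)*(-35) - 12 = (23/5)*(-35) - 12 = -161 - 12 = -173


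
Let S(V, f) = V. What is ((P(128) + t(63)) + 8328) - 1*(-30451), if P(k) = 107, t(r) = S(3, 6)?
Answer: 38889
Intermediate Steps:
t(r) = 3
((P(128) + t(63)) + 8328) - 1*(-30451) = ((107 + 3) + 8328) - 1*(-30451) = (110 + 8328) + 30451 = 8438 + 30451 = 38889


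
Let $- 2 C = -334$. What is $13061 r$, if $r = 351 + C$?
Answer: $6765598$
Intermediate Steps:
$C = 167$ ($C = \left(- \frac{1}{2}\right) \left(-334\right) = 167$)
$r = 518$ ($r = 351 + 167 = 518$)
$13061 r = 13061 \cdot 518 = 6765598$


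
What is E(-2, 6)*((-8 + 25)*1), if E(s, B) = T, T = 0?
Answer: 0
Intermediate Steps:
E(s, B) = 0
E(-2, 6)*((-8 + 25)*1) = 0*((-8 + 25)*1) = 0*(17*1) = 0*17 = 0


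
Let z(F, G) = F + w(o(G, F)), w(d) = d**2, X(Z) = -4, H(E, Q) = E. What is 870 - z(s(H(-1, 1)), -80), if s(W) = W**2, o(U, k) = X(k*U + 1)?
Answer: 853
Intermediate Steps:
o(U, k) = -4
z(F, G) = 16 + F (z(F, G) = F + (-4)**2 = F + 16 = 16 + F)
870 - z(s(H(-1, 1)), -80) = 870 - (16 + (-1)**2) = 870 - (16 + 1) = 870 - 1*17 = 870 - 17 = 853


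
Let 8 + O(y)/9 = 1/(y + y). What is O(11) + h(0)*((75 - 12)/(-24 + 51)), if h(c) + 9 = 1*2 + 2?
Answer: -5495/66 ≈ -83.258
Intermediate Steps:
O(y) = -72 + 9/(2*y) (O(y) = -72 + 9/(y + y) = -72 + 9/((2*y)) = -72 + 9*(1/(2*y)) = -72 + 9/(2*y))
h(c) = -5 (h(c) = -9 + (1*2 + 2) = -9 + (2 + 2) = -9 + 4 = -5)
O(11) + h(0)*((75 - 12)/(-24 + 51)) = (-72 + (9/2)/11) - 5*(75 - 12)/(-24 + 51) = (-72 + (9/2)*(1/11)) - 315/27 = (-72 + 9/22) - 315/27 = -1575/22 - 5*7/3 = -1575/22 - 35/3 = -5495/66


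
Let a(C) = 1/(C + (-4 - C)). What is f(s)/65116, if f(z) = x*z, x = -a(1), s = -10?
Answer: -5/130232 ≈ -3.8393e-5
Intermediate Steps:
a(C) = -¼ (a(C) = 1/(-4) = -¼)
x = ¼ (x = -1*(-¼) = ¼ ≈ 0.25000)
f(z) = z/4
f(s)/65116 = ((¼)*(-10))/65116 = -5/2*1/65116 = -5/130232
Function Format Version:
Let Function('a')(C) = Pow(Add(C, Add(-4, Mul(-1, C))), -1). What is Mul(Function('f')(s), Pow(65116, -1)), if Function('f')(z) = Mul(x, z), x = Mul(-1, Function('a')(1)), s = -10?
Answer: Rational(-5, 130232) ≈ -3.8393e-5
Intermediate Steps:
Function('a')(C) = Rational(-1, 4) (Function('a')(C) = Pow(-4, -1) = Rational(-1, 4))
x = Rational(1, 4) (x = Mul(-1, Rational(-1, 4)) = Rational(1, 4) ≈ 0.25000)
Function('f')(z) = Mul(Rational(1, 4), z)
Mul(Function('f')(s), Pow(65116, -1)) = Mul(Mul(Rational(1, 4), -10), Pow(65116, -1)) = Mul(Rational(-5, 2), Rational(1, 65116)) = Rational(-5, 130232)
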